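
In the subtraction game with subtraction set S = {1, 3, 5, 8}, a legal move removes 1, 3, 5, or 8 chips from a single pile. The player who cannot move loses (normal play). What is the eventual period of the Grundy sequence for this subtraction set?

13

n :  0  1  2  3  4  5  6  7  8  9 10 11 12 13 14 15 16 17 18 19 20 21 22 23 24 25 26 27
G :  0  1  0  1  0  1  0  1  2  3  2  3  2  0  1  0  1  0  1  0  1  2  3  2  3  2  0  1
G(n+13) = G(n) holds for n = 0,…,7 (a full window of length max(S) = 8), so the sequence is purely periodic with period 13.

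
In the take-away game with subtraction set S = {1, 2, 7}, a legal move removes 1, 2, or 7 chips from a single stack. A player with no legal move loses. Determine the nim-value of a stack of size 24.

n :  0  1  2  3  4  5  6  7  8  9 10 11 12 13 14 15 16 17 18 19 20 21 22 23 24
G :  0  1  2  0  1  2  0  1  2  0  1  2  0  1  2  0  1  2  0  1  2  0  1  2  0

0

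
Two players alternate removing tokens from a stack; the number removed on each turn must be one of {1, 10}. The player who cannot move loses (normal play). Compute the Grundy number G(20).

G(0) = 0
G(1) = mex{0} = 1
G(2) = mex{1} = 0
G(3) = mex{0} = 1
G(4) = mex{1} = 0
G(5) = mex{0} = 1
G(6) = mex{1} = 0
G(7) = mex{0} = 1
G(8) = mex{1} = 0
G(9) = mex{0} = 1
G(10) = mex{1,0} = 2
G(11) = mex{2,1} = 0
G(12) = mex{0,0} = 1
G(13) = mex{1,1} = 0
G(14) = mex{0,0} = 1
G(15) = mex{1,1} = 0
G(16) = mex{0,0} = 1
G(17) = mex{1,1} = 0
G(18) = mex{0,0} = 1
G(19) = mex{1,1} = 0
G(20) = mex{0,2} = 1

1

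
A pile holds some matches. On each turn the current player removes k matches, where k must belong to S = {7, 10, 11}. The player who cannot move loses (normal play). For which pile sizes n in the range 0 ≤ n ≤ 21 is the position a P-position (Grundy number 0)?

G(0) = 0
G(1) = mex{} = 0
G(2) = mex{} = 0
G(3) = mex{} = 0
G(4) = mex{} = 0
G(5) = mex{} = 0
G(6) = mex{} = 0
G(7) = mex{0} = 1
G(8) = mex{0} = 1
G(9) = mex{0} = 1
G(10) = mex{0,0} = 1
G(11) = mex{0,0,0} = 1
G(12) = mex{0,0,0} = 1
G(13) = mex{0,0,0} = 1
G(14) = mex{1,0,0} = 2
G(15) = mex{1,0,0} = 2
G(16) = mex{1,0,0} = 2
G(17) = mex{1,1,0} = 2
G(18) = mex{1,1,1} = 0
G(19) = mex{1,1,1} = 0
G(20) = mex{1,1,1} = 0
G(21) = mex{2,1,1} = 0
P-positions are exactly the n with G(n) = 0.

0, 1, 2, 3, 4, 5, 6, 18, 19, 20, 21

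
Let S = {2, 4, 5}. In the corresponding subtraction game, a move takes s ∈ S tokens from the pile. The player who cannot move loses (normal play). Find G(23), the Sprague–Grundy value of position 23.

1

n :  0  1  2  3  4  5  6  7  8  9 10 11 12 13 14 15 16 17 18 19 20 21 22 23
G :  0  0  1  1  2  2  3  0  0  1  1  2  2  3  0  0  1  1  2  2  3  0  0  1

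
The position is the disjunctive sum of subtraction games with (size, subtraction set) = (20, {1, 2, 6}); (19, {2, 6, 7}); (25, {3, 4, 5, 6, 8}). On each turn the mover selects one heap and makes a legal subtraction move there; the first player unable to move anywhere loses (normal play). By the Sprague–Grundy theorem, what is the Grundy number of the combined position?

3

Heap A, S = {1, 2, 6}:
n :  0  1  2  3  4  5  6  7  8  9 10 11 12 13 14 15 16 17 18 19 20
G :  0  1  2  0  1  2  3  0  1  2  0  1  2  3  0  1  2  0  1  2  3
G_A(20) = 3.
Heap B, S = {2, 6, 7}:
n :  0  1  2  3  4  5  6  7  8  9 10 11 12 13 14 15 16 17 18 19
G :  0  0  1  1  0  0  1  1  2  0  3  1  2  0  0  1  1  0  0  1
G_B(19) = 1.
Heap C, S = {3, 4, 5, 6, 8}:
G(0) = 0
G(1) = mex{} = 0
G(2) = mex{} = 0
G(3) = mex{0} = 1
G(4) = mex{0,0} = 1
G(5) = mex{0,0,0} = 1
G(6) = mex{1,0,0,0} = 2
G(7) = mex{1,1,0,0} = 2
G(8) = mex{1,1,1,0,0} = 2
G(9) = mex{2,1,1,1,0} = 3
G(10) = mex{2,2,1,1,0} = 3
G(11) = mex{2,2,2,1,1} = 0
G(12) = mex{3,2,2,2,1} = 0
G(13) = mex{3,3,2,2,1} = 0
G(14) = mex{0,3,3,2,2} = 1
G(15) = mex{0,0,3,3,2} = 1
G(16) = mex{0,0,0,3,2} = 1
G(17) = mex{1,0,0,0,3} = 2
G(18) = mex{1,1,0,0,3} = 2
G(19) = mex{1,1,1,0,0} = 2
G(20) = mex{2,1,1,1,0} = 3
G(21) = mex{2,2,1,1,0} = 3
G(22) = mex{2,2,2,1,1} = 0
G(23) = mex{3,2,2,2,1} = 0
G(24) = mex{3,3,2,2,1} = 0
G(25) = mex{0,3,3,2,2} = 1
G_C(25) = 1.
Combined Grundy value = 3 ⊕ 1 ⊕ 1 = 3.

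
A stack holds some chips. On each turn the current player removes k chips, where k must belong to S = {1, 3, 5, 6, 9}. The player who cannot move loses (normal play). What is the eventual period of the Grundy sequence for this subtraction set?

n :  0  1  2  3  4  5  6  7  8  9 10 11 12 13 14 15 16 17 18 19 20 21 22 23 24 25
G :  0  1  0  1  0  1  2  3  2  3  2  3  0  1  0  1  0  1  2  3  2  3  2  3  0  1
G(n+12) = G(n) holds for n = 0,…,8 (a full window of length max(S) = 9), so the sequence is purely periodic with period 12.

12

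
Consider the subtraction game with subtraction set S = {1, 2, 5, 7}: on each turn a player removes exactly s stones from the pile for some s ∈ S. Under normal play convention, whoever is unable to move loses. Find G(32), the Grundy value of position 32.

G(0) = 0
G(1) = mex{0} = 1
G(2) = mex{1,0} = 2
G(3) = mex{2,1} = 0
G(4) = mex{0,2} = 1
G(5) = mex{1,0,0} = 2
G(6) = mex{2,1,1} = 0
G(7) = mex{0,2,2,0} = 1
G(8) = mex{1,0,0,1} = 2
G(9) = mex{2,1,1,2} = 0
G(10) = mex{0,2,2,0} = 1
G(11) = mex{1,0,0,1} = 2
G(12) = mex{2,1,1,2} = 0
G(13) = mex{0,2,2,0} = 1
G(14) = mex{1,0,0,1} = 2
G(15) = mex{2,1,1,2} = 0
G(16) = mex{0,2,2,0} = 1
G(17) = mex{1,0,0,1} = 2
G(18) = mex{2,1,1,2} = 0
G(19) = mex{0,2,2,0} = 1
G(20) = mex{1,0,0,1} = 2
G(21) = mex{2,1,1,2} = 0
G(22) = mex{0,2,2,0} = 1
G(23) = mex{1,0,0,1} = 2
G(24) = mex{2,1,1,2} = 0
G(25) = mex{0,2,2,0} = 1
G(26) = mex{1,0,0,1} = 2
G(27) = mex{2,1,1,2} = 0
G(28) = mex{0,2,2,0} = 1
G(29) = mex{1,0,0,1} = 2
G(30) = mex{2,1,1,2} = 0
G(31) = mex{0,2,2,0} = 1
G(32) = mex{1,0,0,1} = 2

2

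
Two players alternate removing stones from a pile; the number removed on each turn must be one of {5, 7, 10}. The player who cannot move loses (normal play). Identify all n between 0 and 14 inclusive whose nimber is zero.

0, 1, 2, 3, 4

n :  0  1  2  3  4  5  6  7  8  9 10 11 12 13 14
G :  0  0  0  0  0  1  1  1  1  1  2  2  2  2  2
P-positions are exactly the n with G(n) = 0.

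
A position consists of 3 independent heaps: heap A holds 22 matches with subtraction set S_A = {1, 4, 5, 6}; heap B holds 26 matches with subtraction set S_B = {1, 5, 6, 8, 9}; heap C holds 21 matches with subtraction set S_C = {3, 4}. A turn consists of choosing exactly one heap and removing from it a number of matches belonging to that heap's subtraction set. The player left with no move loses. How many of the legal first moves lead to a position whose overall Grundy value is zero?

2

Heap A, S = {1, 4, 5, 6}:
n :  0  1  2  3  4  5  6  7  8  9 10 11 12 13 14 15 16 17 18 19 20 21 22
G :  0  1  0  1  2  3  2  3  4  0  1  0  1  2  3  2  3  4  0  1  0  1  2
G_A(22) = 2.
Heap B, S = {1, 5, 6, 8, 9}:
n :  0  1  2  3  4  5  6  7  8  9 10 11 12 13 14 15 16 17 18 19 20 21 22 23 24 25 26
G :  0  1  0  1  0  1  2  3  2  3  2  3  4  5  0  1  0  1  0  1  2  3  2  3  2  3  4
G_B(26) = 4.
Heap C, S = {3, 4}:
G(0) = 0
G(1) = mex{} = 0
G(2) = mex{} = 0
G(3) = mex{0} = 1
G(4) = mex{0,0} = 1
G(5) = mex{0,0} = 1
G(6) = mex{1,0} = 2
G(7) = mex{1,1} = 0
G(8) = mex{1,1} = 0
G(9) = mex{2,1} = 0
G(10) = mex{0,2} = 1
G(11) = mex{0,0} = 1
G(12) = mex{0,0} = 1
G(13) = mex{1,0} = 2
G(14) = mex{1,1} = 0
G(15) = mex{1,1} = 0
G(16) = mex{2,1} = 0
G(17) = mex{0,2} = 1
G(18) = mex{0,0} = 1
G(19) = mex{0,0} = 1
G(20) = mex{1,0} = 2
G(21) = mex{1,1} = 0
G_C(21) = 0.
Combined Grundy value = 2 ⊕ 4 ⊕ 0 = 6.
A winning move leaves total XOR = 0, i.e. changes one component's Grundy value g to g ⊕ X where X is the current total.
Heap A: need g' = 2⊕6 = 4. Options: 22−1→G=1, 22−4→G=0, 22−5→G=4, 22−6→G=3. Hits: 1.
Heap B: need g' = 4⊕6 = 2. Options: 26−1→G=3, 26−5→G=3, 26−6→G=2, 26−8→G=0, 26−9→G=1. Hits: 1.
Heap C: need g' = 0⊕6 = 6. Options: 21−3→G=1, 21−4→G=1. Hits: 0.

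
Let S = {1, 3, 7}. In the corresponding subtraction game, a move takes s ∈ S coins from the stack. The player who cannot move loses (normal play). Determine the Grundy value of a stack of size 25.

n :  0  1  2  3  4  5  6  7  8  9 10 11 12 13 14 15 16 17 18 19 20 21 22 23 24 25
G :  0  1  0  1  0  1  0  1  0  1  0  1  0  1  0  1  0  1  0  1  0  1  0  1  0  1

1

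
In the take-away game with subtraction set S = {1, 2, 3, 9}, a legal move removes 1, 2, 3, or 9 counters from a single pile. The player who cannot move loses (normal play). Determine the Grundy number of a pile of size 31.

3

n :  0  1  2  3  4  5  6  7  8  9 10 11 12 13 14 15 16 17 18 19 20 21 22 23 24 25 26 27 28 29 30 31
G :  0  1  2  3  0  1  2  3  0  1  2  3  0  1  2  3  0  1  2  3  0  1  2  3  0  1  2  3  0  1  2  3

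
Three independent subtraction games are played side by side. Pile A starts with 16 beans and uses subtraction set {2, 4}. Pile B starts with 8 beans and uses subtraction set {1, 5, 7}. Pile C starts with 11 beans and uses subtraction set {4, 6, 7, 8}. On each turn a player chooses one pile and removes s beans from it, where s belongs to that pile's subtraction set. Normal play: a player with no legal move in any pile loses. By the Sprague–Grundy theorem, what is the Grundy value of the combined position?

0

Pile A, S = {2, 4}:
n :  0  1  2  3  4  5  6  7  8  9 10 11 12 13 14 15 16
G :  0  0  1  1  2  2  0  0  1  1  2  2  0  0  1  1  2
G_A(16) = 2.
Pile B, S = {1, 5, 7}:
n : 0 1 2 3 4 5 6 7 8
G : 0 1 0 1 0 1 0 1 0
G_B(8) = 0.
Pile C, S = {4, 6, 7, 8}:
G(0) = 0
G(1) = mex{} = 0
G(2) = mex{} = 0
G(3) = mex{} = 0
G(4) = mex{0} = 1
G(5) = mex{0} = 1
G(6) = mex{0,0} = 1
G(7) = mex{0,0,0} = 1
G(8) = mex{1,0,0,0} = 2
G(9) = mex{1,0,0,0} = 2
G(10) = mex{1,1,0,0} = 2
G(11) = mex{1,1,1,0} = 2
G_C(11) = 2.
Combined Grundy value = 2 ⊕ 0 ⊕ 2 = 0.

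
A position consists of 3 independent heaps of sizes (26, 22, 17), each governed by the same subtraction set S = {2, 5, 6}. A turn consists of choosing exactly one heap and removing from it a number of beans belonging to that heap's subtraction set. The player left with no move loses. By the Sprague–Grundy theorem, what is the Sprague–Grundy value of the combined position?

All heaps use S = {2, 5, 6}:
G(0) = 0
G(1) = mex{} = 0
G(2) = mex{0} = 1
G(3) = mex{0} = 1
G(4) = mex{1} = 0
G(5) = mex{1,0} = 2
G(6) = mex{0,0,0} = 1
G(7) = mex{2,1,0} = 3
G(8) = mex{1,1,1} = 0
G(9) = mex{3,0,1} = 2
G(10) = mex{0,2,0} = 1
G(11) = mex{2,1,2} = 0
G(12) = mex{1,3,1} = 0
G(13) = mex{0,0,3} = 1
G(14) = mex{0,2,0} = 1
G(15) = mex{1,1,2} = 0
G(16) = mex{1,0,1} = 2
G(17) = mex{0,0,0} = 1
G(18) = mex{2,1,0} = 3
G(19) = mex{1,1,1} = 0
G(20) = mex{3,0,1} = 2
G(21) = mex{0,2,0} = 1
G(22) = mex{2,1,2} = 0
G(23) = mex{1,3,1} = 0
G(24) = mex{0,0,3} = 1
G(25) = mex{0,2,0} = 1
G(26) = mex{1,1,2} = 0
Heap A: G(26) = 0.
Heap B: G(22) = 0.
Heap C: G(17) = 1.
Combined Grundy value = 0 ⊕ 0 ⊕ 1 = 1.

1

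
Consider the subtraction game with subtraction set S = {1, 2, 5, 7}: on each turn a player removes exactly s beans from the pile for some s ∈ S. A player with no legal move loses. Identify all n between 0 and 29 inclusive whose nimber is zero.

0, 3, 6, 9, 12, 15, 18, 21, 24, 27

G(0) = 0
G(1) = mex{0} = 1
G(2) = mex{1,0} = 2
G(3) = mex{2,1} = 0
G(4) = mex{0,2} = 1
G(5) = mex{1,0,0} = 2
G(6) = mex{2,1,1} = 0
G(7) = mex{0,2,2,0} = 1
G(8) = mex{1,0,0,1} = 2
G(9) = mex{2,1,1,2} = 0
G(10) = mex{0,2,2,0} = 1
G(11) = mex{1,0,0,1} = 2
G(12) = mex{2,1,1,2} = 0
G(13) = mex{0,2,2,0} = 1
G(14) = mex{1,0,0,1} = 2
G(15) = mex{2,1,1,2} = 0
G(16) = mex{0,2,2,0} = 1
G(17) = mex{1,0,0,1} = 2
G(18) = mex{2,1,1,2} = 0
G(19) = mex{0,2,2,0} = 1
G(20) = mex{1,0,0,1} = 2
G(21) = mex{2,1,1,2} = 0
G(22) = mex{0,2,2,0} = 1
G(23) = mex{1,0,0,1} = 2
G(24) = mex{2,1,1,2} = 0
G(25) = mex{0,2,2,0} = 1
G(26) = mex{1,0,0,1} = 2
G(27) = mex{2,1,1,2} = 0
G(28) = mex{0,2,2,0} = 1
G(29) = mex{1,0,0,1} = 2
P-positions are exactly the n with G(n) = 0.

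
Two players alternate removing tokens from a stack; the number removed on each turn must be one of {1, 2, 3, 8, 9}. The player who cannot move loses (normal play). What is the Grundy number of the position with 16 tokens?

2

n :  0  1  2  3  4  5  6  7  8  9 10 11 12 13 14 15 16
G :  0  1  2  3  0  1  2  3  4  5  0  1  2  3  0  1  2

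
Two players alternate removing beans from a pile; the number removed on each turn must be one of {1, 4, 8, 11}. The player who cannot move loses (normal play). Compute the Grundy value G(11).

2

n :  0  1  2  3  4  5  6  7  8  9 10 11
G :  0  1  0  1  2  0  1  0  1  2  3  2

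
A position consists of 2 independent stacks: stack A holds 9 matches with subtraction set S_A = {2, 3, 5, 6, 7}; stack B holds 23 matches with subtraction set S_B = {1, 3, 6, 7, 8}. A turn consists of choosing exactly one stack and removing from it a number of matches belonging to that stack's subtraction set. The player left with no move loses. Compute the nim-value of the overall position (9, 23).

2

Stack A, S = {2, 3, 5, 6, 7}:
G(0) = 0
G(1) = mex{} = 0
G(2) = mex{0} = 1
G(3) = mex{0,0} = 1
G(4) = mex{1,0} = 2
G(5) = mex{1,1,0} = 2
G(6) = mex{2,1,0,0} = 3
G(7) = mex{2,2,1,0,0} = 3
G(8) = mex{3,2,1,1,0} = 4
G(9) = mex{3,3,2,1,1} = 0
G_A(9) = 0.
Stack B, S = {1, 3, 6, 7, 8}:
n :  0  1  2  3  4  5  6  7  8  9 10 11 12 13 14 15 16 17 18 19 20 21 22 23
G :  0  1  0  1  0  1  2  3  2  3  2  3  4  0  1  0  1  0  1  2  3  2  3  2
G_B(23) = 2.
Combined Grundy value = 0 ⊕ 2 = 2.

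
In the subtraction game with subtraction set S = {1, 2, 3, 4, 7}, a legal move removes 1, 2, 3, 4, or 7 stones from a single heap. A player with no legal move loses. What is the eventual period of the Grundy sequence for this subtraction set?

5

n :  0  1  2  3  4  5  6  7  8  9 10 11 12 13 14
G :  0  1  2  3  4  0  1  2  3  4  0  1  2  3  4
G(n+5) = G(n) holds for n = 0,…,6 (a full window of length max(S) = 7), so the sequence is purely periodic with period 5.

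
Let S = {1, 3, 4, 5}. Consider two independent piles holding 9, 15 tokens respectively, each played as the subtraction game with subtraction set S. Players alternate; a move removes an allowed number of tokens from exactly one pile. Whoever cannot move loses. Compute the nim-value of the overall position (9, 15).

2

All piles use S = {1, 3, 4, 5}:
n :  0  1  2  3  4  5  6  7  8  9 10 11 12 13 14 15
G :  0  1  0  1  2  3  2  3  0  1  0  1  2  3  2  3
Pile A: G(9) = 1.
Pile B: G(15) = 3.
Combined Grundy value = 1 ⊕ 3 = 2.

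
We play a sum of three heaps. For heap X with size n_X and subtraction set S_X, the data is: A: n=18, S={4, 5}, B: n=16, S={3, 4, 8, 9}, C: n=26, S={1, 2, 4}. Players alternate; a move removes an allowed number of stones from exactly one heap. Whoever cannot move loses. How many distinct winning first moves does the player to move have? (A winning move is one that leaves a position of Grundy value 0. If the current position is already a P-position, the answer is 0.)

Heap A, S = {4, 5}:
n :  0  1  2  3  4  5  6  7  8  9 10 11 12 13 14 15 16 17 18
G :  0  0  0  0  1  1  1  1  2  0  0  0  0  1  1  1  1  2  0
G_A(18) = 0.
Heap B, S = {3, 4, 8, 9}:
G(0) = 0
G(1) = mex{} = 0
G(2) = mex{} = 0
G(3) = mex{0} = 1
G(4) = mex{0,0} = 1
G(5) = mex{0,0} = 1
G(6) = mex{1,0} = 2
G(7) = mex{1,1} = 0
G(8) = mex{1,1,0} = 2
G(9) = mex{2,1,0,0} = 3
G(10) = mex{0,2,0,0} = 1
G(11) = mex{2,0,1,0} = 3
G(12) = mex{3,2,1,1} = 0
G(13) = mex{1,3,1,1} = 0
G(14) = mex{3,1,2,1} = 0
G(15) = mex{0,3,0,2} = 1
G(16) = mex{0,0,2,0} = 1
G_B(16) = 1.
Heap C, S = {1, 2, 4}:
G(0) = 0
G(1) = mex{0} = 1
G(2) = mex{1,0} = 2
G(3) = mex{2,1} = 0
G(4) = mex{0,2,0} = 1
G(5) = mex{1,0,1} = 2
G(6) = mex{2,1,2} = 0
G(7) = mex{0,2,0} = 1
G(8) = mex{1,0,1} = 2
G(9) = mex{2,1,2} = 0
G(10) = mex{0,2,0} = 1
G(11) = mex{1,0,1} = 2
G(12) = mex{2,1,2} = 0
G(13) = mex{0,2,0} = 1
G(14) = mex{1,0,1} = 2
G(15) = mex{2,1,2} = 0
G(16) = mex{0,2,0} = 1
G(17) = mex{1,0,1} = 2
G(18) = mex{2,1,2} = 0
G(19) = mex{0,2,0} = 1
G(20) = mex{1,0,1} = 2
G(21) = mex{2,1,2} = 0
G(22) = mex{0,2,0} = 1
G(23) = mex{1,0,1} = 2
G(24) = mex{2,1,2} = 0
G(25) = mex{0,2,0} = 1
G(26) = mex{1,0,1} = 2
G_C(26) = 2.
Combined Grundy value = 0 ⊕ 1 ⊕ 2 = 3.
A winning move leaves total XOR = 0, i.e. changes one component's Grundy value g to g ⊕ X where X is the current total.
Heap A: need g' = 0⊕3 = 3. Options: 18−4→G=1, 18−5→G=1. Hits: 0.
Heap B: need g' = 1⊕3 = 2. Options: 16−3→G=0, 16−4→G=0, 16−8→G=2, 16−9→G=0. Hits: 1.
Heap C: need g' = 2⊕3 = 1. Options: 26−1→G=1, 26−2→G=0, 26−4→G=1. Hits: 2.

3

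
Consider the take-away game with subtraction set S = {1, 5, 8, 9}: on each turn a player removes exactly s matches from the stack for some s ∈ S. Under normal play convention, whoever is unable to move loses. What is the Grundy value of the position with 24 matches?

2

n :  0  1  2  3  4  5  6  7  8  9 10 11 12 13 14 15 16 17 18 19 20 21 22 23 24
G :  0  1  0  1  0  1  0  1  2  3  2  3  2  3  2  3  0  1  0  1  0  1  0  1  2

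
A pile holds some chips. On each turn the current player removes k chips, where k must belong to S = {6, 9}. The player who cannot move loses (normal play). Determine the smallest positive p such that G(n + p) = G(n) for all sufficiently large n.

15

n :  0  1  2  3  4  5  6  7  8  9 10 11 12 13 14 15 16 17 18 19 20 21 22 23 24 25 26 27 28 29 30 31
G :  0  0  0  0  0  0  1  1  1  1  1  1  2  2  2  0  0  0  0  0  0  1  1  1  1  1  1  2  2  2  0  0
G(n+15) = G(n) holds for n = 0,…,8 (a full window of length max(S) = 9), so the sequence is purely periodic with period 15.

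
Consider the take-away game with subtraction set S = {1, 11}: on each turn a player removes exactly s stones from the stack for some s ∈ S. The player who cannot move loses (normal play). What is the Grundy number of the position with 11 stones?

n :  0  1  2  3  4  5  6  7  8  9 10 11
G :  0  1  0  1  0  1  0  1  0  1  0  1

1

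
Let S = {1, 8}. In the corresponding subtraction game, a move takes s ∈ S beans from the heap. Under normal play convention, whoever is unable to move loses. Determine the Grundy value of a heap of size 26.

2

n :  0  1  2  3  4  5  6  7  8  9 10 11 12 13 14 15 16 17 18 19 20 21 22 23 24 25 26
G :  0  1  0  1  0  1  0  1  2  0  1  0  1  0  1  0  1  2  0  1  0  1  0  1  0  1  2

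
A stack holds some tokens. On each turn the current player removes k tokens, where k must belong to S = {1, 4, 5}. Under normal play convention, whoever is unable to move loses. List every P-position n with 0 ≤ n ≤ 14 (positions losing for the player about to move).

0, 2, 8, 10

n :  0  1  2  3  4  5  6  7  8  9 10 11 12 13 14
G :  0  1  0  1  2  3  2  3  0  1  0  1  2  3  2
P-positions are exactly the n with G(n) = 0.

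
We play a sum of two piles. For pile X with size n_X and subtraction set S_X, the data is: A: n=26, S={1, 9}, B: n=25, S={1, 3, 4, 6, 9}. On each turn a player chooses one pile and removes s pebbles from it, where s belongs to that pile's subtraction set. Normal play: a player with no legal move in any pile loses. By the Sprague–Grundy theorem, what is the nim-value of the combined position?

Pile A, S = {1, 9}:
n :  0  1  2  3  4  5  6  7  8  9 10 11 12 13 14 15 16 17 18 19 20 21 22 23 24 25 26
G :  0  1  0  1  0  1  0  1  0  1  0  1  0  1  0  1  0  1  0  1  0  1  0  1  0  1  0
G_A(26) = 0.
Pile B, S = {1, 3, 4, 6, 9}:
G(0) = 0
G(1) = mex{0} = 1
G(2) = mex{1} = 0
G(3) = mex{0,0} = 1
G(4) = mex{1,1,0} = 2
G(5) = mex{2,0,1} = 3
G(6) = mex{3,1,0,0} = 2
G(7) = mex{2,2,1,1} = 0
G(8) = mex{0,3,2,0} = 1
G(9) = mex{1,2,3,1,0} = 4
G(10) = mex{4,0,2,2,1} = 3
G(11) = mex{3,1,0,3,0} = 2
G(12) = mex{2,4,1,2,1} = 0
G(13) = mex{0,3,4,0,2} = 1
G(14) = mex{1,2,3,1,3} = 0
G(15) = mex{0,0,2,4,2} = 1
G(16) = mex{1,1,0,3,0} = 2
G(17) = mex{2,0,1,2,1} = 3
G(18) = mex{3,1,0,0,4} = 2
G(19) = mex{2,2,1,1,3} = 0
G(20) = mex{0,3,2,0,2} = 1
G(21) = mex{1,2,3,1,0} = 4
G(22) = mex{4,0,2,2,1} = 3
G(23) = mex{3,1,0,3,0} = 2
G(24) = mex{2,4,1,2,1} = 0
G(25) = mex{0,3,4,0,2} = 1
G_B(25) = 1.
Combined Grundy value = 0 ⊕ 1 = 1.

1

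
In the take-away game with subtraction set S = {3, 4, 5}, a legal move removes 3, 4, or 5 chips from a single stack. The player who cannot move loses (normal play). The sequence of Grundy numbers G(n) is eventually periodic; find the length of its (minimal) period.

8

n :  0  1  2  3  4  5  6  7  8  9 10 11 12 13 14 15 16 17
G :  0  0  0  1  1  1  2  2  0  0  0  1  1  1  2  2  0  0
G(n+8) = G(n) holds for n = 0,…,4 (a full window of length max(S) = 5), so the sequence is purely periodic with period 8.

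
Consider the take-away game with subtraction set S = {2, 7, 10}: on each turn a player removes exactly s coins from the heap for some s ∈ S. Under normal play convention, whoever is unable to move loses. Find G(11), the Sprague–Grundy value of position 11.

1

n :  0  1  2  3  4  5  6  7  8  9 10 11
G :  0  0  1  1  0  0  1  1  2  0  3  1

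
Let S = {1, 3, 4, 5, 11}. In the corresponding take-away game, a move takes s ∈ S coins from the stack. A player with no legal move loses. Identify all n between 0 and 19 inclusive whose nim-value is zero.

G(0) = 0
G(1) = mex{0} = 1
G(2) = mex{1} = 0
G(3) = mex{0,0} = 1
G(4) = mex{1,1,0} = 2
G(5) = mex{2,0,1,0} = 3
G(6) = mex{3,1,0,1} = 2
G(7) = mex{2,2,1,0} = 3
G(8) = mex{3,3,2,1} = 0
G(9) = mex{0,2,3,2} = 1
G(10) = mex{1,3,2,3} = 0
G(11) = mex{0,0,3,2,0} = 1
G(12) = mex{1,1,0,3,1} = 2
G(13) = mex{2,0,1,0,0} = 3
G(14) = mex{3,1,0,1,1} = 2
G(15) = mex{2,2,1,0,2} = 3
G(16) = mex{3,3,2,1,3} = 0
G(17) = mex{0,2,3,2,2} = 1
G(18) = mex{1,3,2,3,3} = 0
G(19) = mex{0,0,3,2,0} = 1
P-positions are exactly the n with G(n) = 0.

0, 2, 8, 10, 16, 18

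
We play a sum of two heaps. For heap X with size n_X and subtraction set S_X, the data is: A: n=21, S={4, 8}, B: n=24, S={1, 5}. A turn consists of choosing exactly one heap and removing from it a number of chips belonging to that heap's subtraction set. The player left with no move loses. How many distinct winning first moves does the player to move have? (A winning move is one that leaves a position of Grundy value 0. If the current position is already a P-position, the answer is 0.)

Heap A, S = {4, 8}:
G(0) = 0
G(1) = mex{} = 0
G(2) = mex{} = 0
G(3) = mex{} = 0
G(4) = mex{0} = 1
G(5) = mex{0} = 1
G(6) = mex{0} = 1
G(7) = mex{0} = 1
G(8) = mex{1,0} = 2
G(9) = mex{1,0} = 2
G(10) = mex{1,0} = 2
G(11) = mex{1,0} = 2
G(12) = mex{2,1} = 0
G(13) = mex{2,1} = 0
G(14) = mex{2,1} = 0
G(15) = mex{2,1} = 0
G(16) = mex{0,2} = 1
G(17) = mex{0,2} = 1
G(18) = mex{0,2} = 1
G(19) = mex{0,2} = 1
G(20) = mex{1,0} = 2
G(21) = mex{1,0} = 2
G_A(21) = 2.
Heap B, S = {1, 5}:
n :  0  1  2  3  4  5  6  7  8  9 10 11 12 13 14 15 16 17 18 19 20 21 22 23 24
G :  0  1  0  1  0  1  0  1  0  1  0  1  0  1  0  1  0  1  0  1  0  1  0  1  0
G_B(24) = 0.
Combined Grundy value = 2 ⊕ 0 = 2.
A winning move leaves total XOR = 0, i.e. changes one component's Grundy value g to g ⊕ X where X is the current total.
Heap A: need g' = 2⊕2 = 0. Options: 21−4→G=1, 21−8→G=0. Hits: 1.
Heap B: need g' = 0⊕2 = 2. Options: 24−1→G=1, 24−5→G=1. Hits: 0.

1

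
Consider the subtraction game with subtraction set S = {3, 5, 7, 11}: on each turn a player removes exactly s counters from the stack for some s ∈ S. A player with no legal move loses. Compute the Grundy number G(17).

1

n :  0  1  2  3  4  5  6  7  8  9 10 11 12 13 14 15 16 17
G :  0  0  0  1  1  1  2  2  2  3  0  3  4  1  0  3  0  1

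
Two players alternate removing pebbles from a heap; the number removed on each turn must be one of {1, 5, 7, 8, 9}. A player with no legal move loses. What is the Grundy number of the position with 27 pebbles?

3

n :  0  1  2  3  4  5  6  7  8  9 10 11 12 13 14 15 16 17 18 19 20 21 22 23 24 25 26 27
G :  0  1  0  1  0  1  0  1  2  3  2  3  2  3  2  3  0  1  0  1  0  1  0  1  2  3  2  3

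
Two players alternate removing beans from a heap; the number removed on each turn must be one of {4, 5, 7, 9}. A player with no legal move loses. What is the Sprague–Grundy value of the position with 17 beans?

G(0) = 0
G(1) = mex{} = 0
G(2) = mex{} = 0
G(3) = mex{} = 0
G(4) = mex{0} = 1
G(5) = mex{0,0} = 1
G(6) = mex{0,0} = 1
G(7) = mex{0,0,0} = 1
G(8) = mex{1,0,0} = 2
G(9) = mex{1,1,0,0} = 2
G(10) = mex{1,1,0,0} = 2
G(11) = mex{1,1,1,0} = 2
G(12) = mex{2,1,1,0} = 3
G(13) = mex{2,2,1,1} = 0
G(14) = mex{2,2,1,1} = 0
G(15) = mex{2,2,2,1} = 0
G(16) = mex{3,2,2,1} = 0
G(17) = mex{0,3,2,2} = 1

1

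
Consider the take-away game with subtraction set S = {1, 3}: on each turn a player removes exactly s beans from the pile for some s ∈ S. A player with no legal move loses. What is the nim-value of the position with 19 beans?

1

n :  0  1  2  3  4  5  6  7  8  9 10 11 12 13 14 15 16 17 18 19
G :  0  1  0  1  0  1  0  1  0  1  0  1  0  1  0  1  0  1  0  1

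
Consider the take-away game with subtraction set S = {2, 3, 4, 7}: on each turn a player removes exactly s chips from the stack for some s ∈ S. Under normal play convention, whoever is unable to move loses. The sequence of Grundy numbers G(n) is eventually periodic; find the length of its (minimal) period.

G(0) = 0
G(1) = mex{} = 0
G(2) = mex{0} = 1
G(3) = mex{0,0} = 1
G(4) = mex{1,0,0} = 2
G(5) = mex{1,1,0} = 2
G(6) = mex{2,1,1} = 0
G(7) = mex{2,2,1,0} = 3
G(8) = mex{0,2,2,0} = 1
G(9) = mex{3,0,2,1} = 4
G(10) = mex{1,3,0,1} = 2
G(11) = mex{4,1,3,2} = 0
G(12) = mex{2,4,1,2} = 0
G(13) = mex{0,2,4,0} = 1
G(14) = mex{0,0,2,3} = 1
G(15) = mex{1,0,0,1} = 2
G(16) = mex{1,1,0,4} = 2
G(17) = mex{2,1,1,2} = 0
G(18) = mex{2,2,1,0} = 3
G(19) = mex{0,2,2,0} = 1
G(20) = mex{3,0,2,1} = 4
G(21) = mex{1,3,0,1} = 2
G(22) = mex{4,1,3,2} = 0
G(23) = mex{2,4,1,2} = 0
G(n+11) = G(n) holds for n = 0,…,6 (a full window of length max(S) = 7), so the sequence is purely periodic with period 11.

11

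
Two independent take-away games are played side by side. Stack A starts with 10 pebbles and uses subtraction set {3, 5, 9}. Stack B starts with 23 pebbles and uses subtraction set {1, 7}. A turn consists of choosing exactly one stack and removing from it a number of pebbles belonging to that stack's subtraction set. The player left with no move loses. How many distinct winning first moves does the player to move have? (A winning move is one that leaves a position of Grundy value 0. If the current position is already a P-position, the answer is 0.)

1

Stack A, S = {3, 5, 9}:
G(0) = 0
G(1) = mex{} = 0
G(2) = mex{} = 0
G(3) = mex{0} = 1
G(4) = mex{0} = 1
G(5) = mex{0,0} = 1
G(6) = mex{1,0} = 2
G(7) = mex{1,0} = 2
G(8) = mex{1,1} = 0
G(9) = mex{2,1,0} = 3
G(10) = mex{2,1,0} = 3
G_A(10) = 3.
Stack B, S = {1, 7}:
G(0) = 0
G(1) = mex{0} = 1
G(2) = mex{1} = 0
G(3) = mex{0} = 1
G(4) = mex{1} = 0
G(5) = mex{0} = 1
G(6) = mex{1} = 0
G(7) = mex{0,0} = 1
G(8) = mex{1,1} = 0
G(9) = mex{0,0} = 1
G(10) = mex{1,1} = 0
G(11) = mex{0,0} = 1
G(12) = mex{1,1} = 0
G(13) = mex{0,0} = 1
G(14) = mex{1,1} = 0
G(15) = mex{0,0} = 1
G(16) = mex{1,1} = 0
G(17) = mex{0,0} = 1
G(18) = mex{1,1} = 0
G(19) = mex{0,0} = 1
G(20) = mex{1,1} = 0
G(21) = mex{0,0} = 1
G(22) = mex{1,1} = 0
G(23) = mex{0,0} = 1
G_B(23) = 1.
Combined Grundy value = 3 ⊕ 1 = 2.
A winning move leaves total XOR = 0, i.e. changes one component's Grundy value g to g ⊕ X where X is the current total.
Stack A: need g' = 3⊕2 = 1. Options: 10−3→G=2, 10−5→G=1, 10−9→G=0. Hits: 1.
Stack B: need g' = 1⊕2 = 3. Options: 23−1→G=0, 23−7→G=0. Hits: 0.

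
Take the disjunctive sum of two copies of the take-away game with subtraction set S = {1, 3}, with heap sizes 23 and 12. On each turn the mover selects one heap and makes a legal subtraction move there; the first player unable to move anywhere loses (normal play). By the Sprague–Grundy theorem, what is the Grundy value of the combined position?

All heaps use S = {1, 3}:
n :  0  1  2  3  4  5  6  7  8  9 10 11 12 13 14 15 16 17 18 19 20 21 22 23
G :  0  1  0  1  0  1  0  1  0  1  0  1  0  1  0  1  0  1  0  1  0  1  0  1
Heap A: G(23) = 1.
Heap B: G(12) = 0.
Combined Grundy value = 1 ⊕ 0 = 1.

1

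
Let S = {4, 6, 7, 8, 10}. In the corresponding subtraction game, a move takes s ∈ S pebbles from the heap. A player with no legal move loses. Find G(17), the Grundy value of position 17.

0

G(0) = 0
G(1) = mex{} = 0
G(2) = mex{} = 0
G(3) = mex{} = 0
G(4) = mex{0} = 1
G(5) = mex{0} = 1
G(6) = mex{0,0} = 1
G(7) = mex{0,0,0} = 1
G(8) = mex{1,0,0,0} = 2
G(9) = mex{1,0,0,0} = 2
G(10) = mex{1,1,0,0,0} = 2
G(11) = mex{1,1,1,0,0} = 2
G(12) = mex{2,1,1,1,0} = 3
G(13) = mex{2,1,1,1,0} = 3
G(14) = mex{2,2,1,1,1} = 0
G(15) = mex{2,2,2,1,1} = 0
G(16) = mex{3,2,2,2,1} = 0
G(17) = mex{3,2,2,2,1} = 0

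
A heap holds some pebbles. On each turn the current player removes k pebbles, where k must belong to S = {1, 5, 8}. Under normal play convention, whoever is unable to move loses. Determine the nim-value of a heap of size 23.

2

n :  0  1  2  3  4  5  6  7  8  9 10 11 12 13 14 15 16 17 18 19 20 21 22 23
G :  0  1  0  1  0  1  0  1  2  3  2  3  2  0  1  0  1  0  1  0  1  2  3  2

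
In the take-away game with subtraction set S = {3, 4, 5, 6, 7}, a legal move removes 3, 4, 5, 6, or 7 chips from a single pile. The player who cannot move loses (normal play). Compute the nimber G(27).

2

G(0) = 0
G(1) = mex{} = 0
G(2) = mex{} = 0
G(3) = mex{0} = 1
G(4) = mex{0,0} = 1
G(5) = mex{0,0,0} = 1
G(6) = mex{1,0,0,0} = 2
G(7) = mex{1,1,0,0,0} = 2
G(8) = mex{1,1,1,0,0} = 2
G(9) = mex{2,1,1,1,0} = 3
G(10) = mex{2,2,1,1,1} = 0
G(11) = mex{2,2,2,1,1} = 0
G(12) = mex{3,2,2,2,1} = 0
G(13) = mex{0,3,2,2,2} = 1
G(14) = mex{0,0,3,2,2} = 1
G(15) = mex{0,0,0,3,2} = 1
G(16) = mex{1,0,0,0,3} = 2
G(17) = mex{1,1,0,0,0} = 2
G(18) = mex{1,1,1,0,0} = 2
G(19) = mex{2,1,1,1,0} = 3
G(20) = mex{2,2,1,1,1} = 0
G(21) = mex{2,2,2,1,1} = 0
G(22) = mex{3,2,2,2,1} = 0
G(23) = mex{0,3,2,2,2} = 1
G(24) = mex{0,0,3,2,2} = 1
G(25) = mex{0,0,0,3,2} = 1
G(26) = mex{1,0,0,0,3} = 2
G(27) = mex{1,1,0,0,0} = 2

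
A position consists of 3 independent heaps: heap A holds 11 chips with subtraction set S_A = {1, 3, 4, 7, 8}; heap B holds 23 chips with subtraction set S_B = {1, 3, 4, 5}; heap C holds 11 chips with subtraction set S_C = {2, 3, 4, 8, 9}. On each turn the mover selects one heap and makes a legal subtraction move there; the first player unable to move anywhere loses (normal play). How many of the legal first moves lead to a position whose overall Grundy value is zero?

Heap A, S = {1, 3, 4, 7, 8}:
G(0) = 0
G(1) = mex{0} = 1
G(2) = mex{1} = 0
G(3) = mex{0,0} = 1
G(4) = mex{1,1,0} = 2
G(5) = mex{2,0,1} = 3
G(6) = mex{3,1,0} = 2
G(7) = mex{2,2,1,0} = 3
G(8) = mex{3,3,2,1,0} = 4
G(9) = mex{4,2,3,0,1} = 5
G(10) = mex{5,3,2,1,0} = 4
G(11) = mex{4,4,3,2,1} = 0
G_A(11) = 0.
Heap B, S = {1, 3, 4, 5}:
G(0) = 0
G(1) = mex{0} = 1
G(2) = mex{1} = 0
G(3) = mex{0,0} = 1
G(4) = mex{1,1,0} = 2
G(5) = mex{2,0,1,0} = 3
G(6) = mex{3,1,0,1} = 2
G(7) = mex{2,2,1,0} = 3
G(8) = mex{3,3,2,1} = 0
G(9) = mex{0,2,3,2} = 1
G(10) = mex{1,3,2,3} = 0
G(11) = mex{0,0,3,2} = 1
G(12) = mex{1,1,0,3} = 2
G(13) = mex{2,0,1,0} = 3
G(14) = mex{3,1,0,1} = 2
G(15) = mex{2,2,1,0} = 3
G(16) = mex{3,3,2,1} = 0
G(17) = mex{0,2,3,2} = 1
G(18) = mex{1,3,2,3} = 0
G(19) = mex{0,0,3,2} = 1
G(20) = mex{1,1,0,3} = 2
G(21) = mex{2,0,1,0} = 3
G(22) = mex{3,1,0,1} = 2
G(23) = mex{2,2,1,0} = 3
G_B(23) = 3.
Heap C, S = {2, 3, 4, 8, 9}:
G(0) = 0
G(1) = mex{} = 0
G(2) = mex{0} = 1
G(3) = mex{0,0} = 1
G(4) = mex{1,0,0} = 2
G(5) = mex{1,1,0} = 2
G(6) = mex{2,1,1} = 0
G(7) = mex{2,2,1} = 0
G(8) = mex{0,2,2,0} = 1
G(9) = mex{0,0,2,0,0} = 1
G(10) = mex{1,0,0,1,0} = 2
G(11) = mex{1,1,0,1,1} = 2
G_C(11) = 2.
Combined Grundy value = 0 ⊕ 3 ⊕ 2 = 1.
A winning move leaves total XOR = 0, i.e. changes one component's Grundy value g to g ⊕ X where X is the current total.
Heap A: need g' = 0⊕1 = 1. Options: 11−1→G=4, 11−3→G=4, 11−4→G=3, 11−7→G=2, 11−8→G=1. Hits: 1.
Heap B: need g' = 3⊕1 = 2. Options: 23−1→G=2, 23−3→G=2, 23−4→G=1, 23−5→G=0. Hits: 2.
Heap C: need g' = 2⊕1 = 3. Options: 11−2→G=1, 11−3→G=1, 11−4→G=0, 11−8→G=1, 11−9→G=1. Hits: 0.

3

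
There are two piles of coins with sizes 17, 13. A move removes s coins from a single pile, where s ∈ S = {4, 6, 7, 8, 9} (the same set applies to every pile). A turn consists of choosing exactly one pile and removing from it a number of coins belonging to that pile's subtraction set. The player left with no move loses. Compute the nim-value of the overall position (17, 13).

All piles use S = {4, 6, 7, 8, 9}:
G(0) = 0
G(1) = mex{} = 0
G(2) = mex{} = 0
G(3) = mex{} = 0
G(4) = mex{0} = 1
G(5) = mex{0} = 1
G(6) = mex{0,0} = 1
G(7) = mex{0,0,0} = 1
G(8) = mex{1,0,0,0} = 2
G(9) = mex{1,0,0,0,0} = 2
G(10) = mex{1,1,0,0,0} = 2
G(11) = mex{1,1,1,0,0} = 2
G(12) = mex{2,1,1,1,0} = 3
G(13) = mex{2,1,1,1,1} = 0
G(14) = mex{2,2,1,1,1} = 0
G(15) = mex{2,2,2,1,1} = 0
G(16) = mex{3,2,2,2,1} = 0
G(17) = mex{0,2,2,2,2} = 1
Pile A: G(17) = 1.
Pile B: G(13) = 0.
Combined Grundy value = 1 ⊕ 0 = 1.

1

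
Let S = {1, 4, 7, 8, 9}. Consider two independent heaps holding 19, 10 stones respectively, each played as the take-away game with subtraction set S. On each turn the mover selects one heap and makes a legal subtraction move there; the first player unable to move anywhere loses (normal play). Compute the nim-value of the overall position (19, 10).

All heaps use S = {1, 4, 7, 8, 9}:
n :  0  1  2  3  4  5  6  7  8  9 10 11 12 13 14 15 16 17 18 19
G :  0  1  0  1  2  0  1  2  3  2  3  4  5  3  4  0  1  0  1  2
Heap A: G(19) = 2.
Heap B: G(10) = 3.
Combined Grundy value = 2 ⊕ 3 = 1.

1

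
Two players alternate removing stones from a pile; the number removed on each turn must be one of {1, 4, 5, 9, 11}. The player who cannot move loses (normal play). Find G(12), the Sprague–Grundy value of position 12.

2

n :  0  1  2  3  4  5  6  7  8  9 10 11 12
G :  0  1  0  1  2  3  2  3  0  1  0  1  2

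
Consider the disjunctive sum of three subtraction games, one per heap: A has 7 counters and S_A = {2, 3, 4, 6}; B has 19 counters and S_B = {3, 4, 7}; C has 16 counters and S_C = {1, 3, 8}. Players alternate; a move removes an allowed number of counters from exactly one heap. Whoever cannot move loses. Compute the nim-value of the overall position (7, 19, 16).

Heap A, S = {2, 3, 4, 6}:
n : 0 1 2 3 4 5 6 7
G : 0 0 1 1 2 2 3 3
G_A(7) = 3.
Heap B, S = {3, 4, 7}:
G(0) = 0
G(1) = mex{} = 0
G(2) = mex{} = 0
G(3) = mex{0} = 1
G(4) = mex{0,0} = 1
G(5) = mex{0,0} = 1
G(6) = mex{1,0} = 2
G(7) = mex{1,1,0} = 2
G(8) = mex{1,1,0} = 2
G(9) = mex{2,1,0} = 3
G(10) = mex{2,2,1} = 0
G(11) = mex{2,2,1} = 0
G(12) = mex{3,2,1} = 0
G(13) = mex{0,3,2} = 1
G(14) = mex{0,0,2} = 1
G(15) = mex{0,0,2} = 1
G(16) = mex{1,0,3} = 2
G(17) = mex{1,1,0} = 2
G(18) = mex{1,1,0} = 2
G(19) = mex{2,1,0} = 3
G_B(19) = 3.
Heap C, S = {1, 3, 8}:
n :  0  1  2  3  4  5  6  7  8  9 10 11 12 13 14 15 16
G :  0  1  0  1  0  1  0  1  2  3  2  0  1  0  1  0  1
G_C(16) = 1.
Combined Grundy value = 3 ⊕ 3 ⊕ 1 = 1.

1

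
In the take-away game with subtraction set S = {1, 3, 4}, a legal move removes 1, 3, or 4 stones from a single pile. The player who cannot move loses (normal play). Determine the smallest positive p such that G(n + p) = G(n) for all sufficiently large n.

n :  0  1  2  3  4  5  6  7  8  9 10 11 12 13 14 15
G :  0  1  0  1  2  3  2  0  1  0  1  2  3  2  0  1
G(n+7) = G(n) holds for n = 0,…,3 (a full window of length max(S) = 4), so the sequence is purely periodic with period 7.

7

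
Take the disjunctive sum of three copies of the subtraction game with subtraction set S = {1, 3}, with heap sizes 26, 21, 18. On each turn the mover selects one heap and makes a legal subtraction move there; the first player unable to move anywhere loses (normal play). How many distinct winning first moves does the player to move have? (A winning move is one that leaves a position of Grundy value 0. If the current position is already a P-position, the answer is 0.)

All heaps use S = {1, 3}:
G(0) = 0
G(1) = mex{0} = 1
G(2) = mex{1} = 0
G(3) = mex{0,0} = 1
G(4) = mex{1,1} = 0
G(5) = mex{0,0} = 1
G(6) = mex{1,1} = 0
G(7) = mex{0,0} = 1
G(8) = mex{1,1} = 0
G(9) = mex{0,0} = 1
G(10) = mex{1,1} = 0
G(11) = mex{0,0} = 1
G(12) = mex{1,1} = 0
G(13) = mex{0,0} = 1
G(14) = mex{1,1} = 0
G(15) = mex{0,0} = 1
G(16) = mex{1,1} = 0
G(17) = mex{0,0} = 1
G(18) = mex{1,1} = 0
G(19) = mex{0,0} = 1
G(20) = mex{1,1} = 0
G(21) = mex{0,0} = 1
G(22) = mex{1,1} = 0
G(23) = mex{0,0} = 1
G(24) = mex{1,1} = 0
G(25) = mex{0,0} = 1
G(26) = mex{1,1} = 0
Heap A: G(26) = 0.
Heap B: G(21) = 1.
Heap C: G(18) = 0.
Combined Grundy value = 0 ⊕ 1 ⊕ 0 = 1.
A winning move leaves total XOR = 0, i.e. changes one component's Grundy value g to g ⊕ X where X is the current total.
Heap A: need g' = 0⊕1 = 1. Options: 26−1→G=1, 26−3→G=1. Hits: 2.
Heap B: need g' = 1⊕1 = 0. Options: 21−1→G=0, 21−3→G=0. Hits: 2.
Heap C: need g' = 0⊕1 = 1. Options: 18−1→G=1, 18−3→G=1. Hits: 2.

6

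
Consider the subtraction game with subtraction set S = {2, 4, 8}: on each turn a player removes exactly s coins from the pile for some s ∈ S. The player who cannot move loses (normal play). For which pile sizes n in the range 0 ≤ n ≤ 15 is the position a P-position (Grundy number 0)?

0, 1, 6, 7, 12, 13

n :  0  1  2  3  4  5  6  7  8  9 10 11 12 13 14 15
G :  0  0  1  1  2  2  0  0  1  1  2  2  0  0  1  1
P-positions are exactly the n with G(n) = 0.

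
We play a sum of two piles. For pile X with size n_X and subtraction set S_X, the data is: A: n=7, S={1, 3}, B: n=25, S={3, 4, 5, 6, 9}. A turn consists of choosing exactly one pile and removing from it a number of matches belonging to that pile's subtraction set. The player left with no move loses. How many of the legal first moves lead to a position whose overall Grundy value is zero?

3

Pile A, S = {1, 3}:
G(0) = 0
G(1) = mex{0} = 1
G(2) = mex{1} = 0
G(3) = mex{0,0} = 1
G(4) = mex{1,1} = 0
G(5) = mex{0,0} = 1
G(6) = mex{1,1} = 0
G(7) = mex{0,0} = 1
G_A(7) = 1.
Pile B, S = {3, 4, 5, 6, 9}:
G(0) = 0
G(1) = mex{} = 0
G(2) = mex{} = 0
G(3) = mex{0} = 1
G(4) = mex{0,0} = 1
G(5) = mex{0,0,0} = 1
G(6) = mex{1,0,0,0} = 2
G(7) = mex{1,1,0,0} = 2
G(8) = mex{1,1,1,0} = 2
G(9) = mex{2,1,1,1,0} = 3
G(10) = mex{2,2,1,1,0} = 3
G(11) = mex{2,2,2,1,0} = 3
G(12) = mex{3,2,2,2,1} = 0
G(13) = mex{3,3,2,2,1} = 0
G(14) = mex{3,3,3,2,1} = 0
G(15) = mex{0,3,3,3,2} = 1
G(16) = mex{0,0,3,3,2} = 1
G(17) = mex{0,0,0,3,2} = 1
G(18) = mex{1,0,0,0,3} = 2
G(19) = mex{1,1,0,0,3} = 2
G(20) = mex{1,1,1,0,3} = 2
G(21) = mex{2,1,1,1,0} = 3
G(22) = mex{2,2,1,1,0} = 3
G(23) = mex{2,2,2,1,0} = 3
G(24) = mex{3,2,2,2,1} = 0
G(25) = mex{3,3,2,2,1} = 0
G_B(25) = 0.
Combined Grundy value = 1 ⊕ 0 = 1.
A winning move leaves total XOR = 0, i.e. changes one component's Grundy value g to g ⊕ X where X is the current total.
Pile A: need g' = 1⊕1 = 0. Options: 7−1→G=0, 7−3→G=0. Hits: 2.
Pile B: need g' = 0⊕1 = 1. Options: 25−3→G=3, 25−4→G=3, 25−5→G=2, 25−6→G=2, 25−9→G=1. Hits: 1.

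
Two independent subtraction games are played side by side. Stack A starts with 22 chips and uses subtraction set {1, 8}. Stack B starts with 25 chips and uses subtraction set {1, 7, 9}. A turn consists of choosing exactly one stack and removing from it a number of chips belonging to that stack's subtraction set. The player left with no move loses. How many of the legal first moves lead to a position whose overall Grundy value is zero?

Stack A, S = {1, 8}:
n :  0  1  2  3  4  5  6  7  8  9 10 11 12 13 14 15 16 17 18 19 20 21 22
G :  0  1  0  1  0  1  0  1  2  0  1  0  1  0  1  0  1  2  0  1  0  1  0
G_A(22) = 0.
Stack B, S = {1, 7, 9}:
n :  0  1  2  3  4  5  6  7  8  9 10 11 12 13 14 15 16 17 18 19 20 21 22 23 24 25
G :  0  1  0  1  0  1  0  1  0  1  0  1  0  1  0  1  0  1  0  1  0  1  0  1  0  1
G_B(25) = 1.
Combined Grundy value = 0 ⊕ 1 = 1.
A winning move leaves total XOR = 0, i.e. changes one component's Grundy value g to g ⊕ X where X is the current total.
Stack A: need g' = 0⊕1 = 1. Options: 22−1→G=1, 22−8→G=1. Hits: 2.
Stack B: need g' = 1⊕1 = 0. Options: 25−1→G=0, 25−7→G=0, 25−9→G=0. Hits: 3.

5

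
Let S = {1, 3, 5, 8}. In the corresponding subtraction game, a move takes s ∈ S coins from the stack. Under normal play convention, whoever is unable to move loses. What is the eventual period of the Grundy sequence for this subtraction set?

13

n :  0  1  2  3  4  5  6  7  8  9 10 11 12 13 14 15 16 17 18 19 20 21 22 23 24 25 26 27
G :  0  1  0  1  0  1  0  1  2  3  2  3  2  0  1  0  1  0  1  0  1  2  3  2  3  2  0  1
G(n+13) = G(n) holds for n = 0,…,7 (a full window of length max(S) = 8), so the sequence is purely periodic with period 13.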